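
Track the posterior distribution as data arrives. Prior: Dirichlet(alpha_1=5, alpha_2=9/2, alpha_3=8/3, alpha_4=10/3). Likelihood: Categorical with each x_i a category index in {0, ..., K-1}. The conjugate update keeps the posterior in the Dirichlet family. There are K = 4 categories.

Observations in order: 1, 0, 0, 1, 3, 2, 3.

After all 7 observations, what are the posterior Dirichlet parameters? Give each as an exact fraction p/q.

obs 1: x=1 → posterior Dirichlet(5, 11/2, 8/3, 10/3)
obs 2: x=0 → posterior Dirichlet(6, 11/2, 8/3, 10/3)
obs 3: x=0 → posterior Dirichlet(7, 11/2, 8/3, 10/3)
obs 4: x=1 → posterior Dirichlet(7, 13/2, 8/3, 10/3)
obs 5: x=3 → posterior Dirichlet(7, 13/2, 8/3, 13/3)
obs 6: x=2 → posterior Dirichlet(7, 13/2, 11/3, 13/3)
obs 7: x=3 → posterior Dirichlet(7, 13/2, 11/3, 16/3)

alpha_1=7, alpha_2=13/2, alpha_3=11/3, alpha_4=16/3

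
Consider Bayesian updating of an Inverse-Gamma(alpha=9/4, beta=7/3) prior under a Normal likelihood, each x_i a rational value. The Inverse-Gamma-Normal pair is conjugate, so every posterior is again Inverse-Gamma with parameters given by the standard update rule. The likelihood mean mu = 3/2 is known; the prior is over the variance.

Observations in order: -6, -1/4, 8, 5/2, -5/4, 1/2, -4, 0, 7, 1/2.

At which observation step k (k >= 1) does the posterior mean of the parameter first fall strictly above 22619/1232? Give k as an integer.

k = 3

obs 1: x=-6 → posterior Inverse-Gamma(11/4, 731/24)
obs 2: x=-1/4 → posterior Inverse-Gamma(13/4, 3071/96)
obs 3: x=8 → posterior Inverse-Gamma(15/4, 5099/96)
obs 4: x=5/2 → posterior Inverse-Gamma(17/4, 5147/96)
obs 5: x=-5/4 → posterior Inverse-Gamma(19/4, 2755/48)
obs 6: x=1/2 → posterior Inverse-Gamma(21/4, 2779/48)
obs 7: x=-4 → posterior Inverse-Gamma(23/4, 3505/48)
obs 8: x=0 → posterior Inverse-Gamma(25/4, 3559/48)
obs 9: x=7 → posterior Inverse-Gamma(27/4, 4285/48)
obs 10: x=1/2 → posterior Inverse-Gamma(29/4, 4309/48)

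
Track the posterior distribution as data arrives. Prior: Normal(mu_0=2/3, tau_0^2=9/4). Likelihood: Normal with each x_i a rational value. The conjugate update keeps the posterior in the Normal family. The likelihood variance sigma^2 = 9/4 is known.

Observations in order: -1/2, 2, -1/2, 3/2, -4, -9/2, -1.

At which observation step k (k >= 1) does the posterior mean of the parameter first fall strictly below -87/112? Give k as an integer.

k = 7

obs 1: x=-1/2 → posterior Normal(1/12, 9/8)
obs 2: x=2 → posterior Normal(13/18, 3/4)
obs 3: x=-1/2 → posterior Normal(5/12, 9/16)
obs 4: x=3/2 → posterior Normal(19/30, 9/20)
obs 5: x=-4 → posterior Normal(-5/36, 3/8)
obs 6: x=-9/2 → posterior Normal(-16/21, 9/28)
obs 7: x=-1 → posterior Normal(-19/24, 9/32)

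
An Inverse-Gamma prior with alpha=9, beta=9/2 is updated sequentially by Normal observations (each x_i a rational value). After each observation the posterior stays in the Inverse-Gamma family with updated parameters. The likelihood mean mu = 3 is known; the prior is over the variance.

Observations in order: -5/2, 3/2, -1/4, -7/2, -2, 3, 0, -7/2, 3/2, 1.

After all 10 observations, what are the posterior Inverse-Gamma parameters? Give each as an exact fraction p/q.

obs 1: x=-5/2 → posterior Inverse-Gamma(19/2, 157/8)
obs 2: x=3/2 → posterior Inverse-Gamma(10, 83/4)
obs 3: x=-1/4 → posterior Inverse-Gamma(21/2, 833/32)
obs 4: x=-7/2 → posterior Inverse-Gamma(11, 1509/32)
obs 5: x=-2 → posterior Inverse-Gamma(23/2, 1909/32)
obs 6: x=3 → posterior Inverse-Gamma(12, 1909/32)
obs 7: x=0 → posterior Inverse-Gamma(25/2, 2053/32)
obs 8: x=-7/2 → posterior Inverse-Gamma(13, 2729/32)
obs 9: x=3/2 → posterior Inverse-Gamma(27/2, 2765/32)
obs 10: x=1 → posterior Inverse-Gamma(14, 2829/32)

alpha=14, beta=2829/32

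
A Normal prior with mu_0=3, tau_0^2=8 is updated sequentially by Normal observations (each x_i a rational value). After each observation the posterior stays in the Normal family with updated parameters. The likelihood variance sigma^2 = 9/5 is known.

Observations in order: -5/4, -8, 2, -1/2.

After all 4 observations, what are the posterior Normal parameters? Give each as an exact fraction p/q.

mu_0=-283/169, tau_0^2=72/169

obs 1: x=-5/4 → posterior Normal(-23/49, 72/49)
obs 2: x=-8 → posterior Normal(-343/89, 72/89)
obs 3: x=2 → posterior Normal(-263/129, 24/43)
obs 4: x=-1/2 → posterior Normal(-283/169, 72/169)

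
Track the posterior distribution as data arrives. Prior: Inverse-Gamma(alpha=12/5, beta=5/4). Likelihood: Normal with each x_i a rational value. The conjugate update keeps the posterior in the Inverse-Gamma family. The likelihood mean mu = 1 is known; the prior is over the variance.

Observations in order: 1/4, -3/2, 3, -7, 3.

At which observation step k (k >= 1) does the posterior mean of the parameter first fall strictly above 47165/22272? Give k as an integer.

obs 1: x=1/4 → posterior Inverse-Gamma(29/10, 49/32)
obs 2: x=-3/2 → posterior Inverse-Gamma(17/5, 149/32)
obs 3: x=3 → posterior Inverse-Gamma(39/10, 213/32)
obs 4: x=-7 → posterior Inverse-Gamma(22/5, 1237/32)
obs 5: x=3 → posterior Inverse-Gamma(49/10, 1301/32)

k = 3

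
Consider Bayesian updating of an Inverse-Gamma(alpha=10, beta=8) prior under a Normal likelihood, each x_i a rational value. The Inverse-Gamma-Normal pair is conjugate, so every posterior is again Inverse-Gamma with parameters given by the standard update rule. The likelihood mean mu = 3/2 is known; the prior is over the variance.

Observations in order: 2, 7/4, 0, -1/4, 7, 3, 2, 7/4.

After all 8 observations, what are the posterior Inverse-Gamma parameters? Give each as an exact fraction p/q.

alpha=14, beta=871/32

obs 1: x=2 → posterior Inverse-Gamma(21/2, 65/8)
obs 2: x=7/4 → posterior Inverse-Gamma(11, 261/32)
obs 3: x=0 → posterior Inverse-Gamma(23/2, 297/32)
obs 4: x=-1/4 → posterior Inverse-Gamma(12, 173/16)
obs 5: x=7 → posterior Inverse-Gamma(25/2, 415/16)
obs 6: x=3 → posterior Inverse-Gamma(13, 433/16)
obs 7: x=2 → posterior Inverse-Gamma(27/2, 435/16)
obs 8: x=7/4 → posterior Inverse-Gamma(14, 871/32)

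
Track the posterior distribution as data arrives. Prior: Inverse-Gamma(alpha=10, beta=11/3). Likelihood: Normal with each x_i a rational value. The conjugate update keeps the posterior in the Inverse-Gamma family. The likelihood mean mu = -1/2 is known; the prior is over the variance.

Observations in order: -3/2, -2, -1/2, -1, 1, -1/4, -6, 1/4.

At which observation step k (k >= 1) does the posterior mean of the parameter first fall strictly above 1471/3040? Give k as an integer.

k = 2

obs 1: x=-3/2 → posterior Inverse-Gamma(21/2, 25/6)
obs 2: x=-2 → posterior Inverse-Gamma(11, 127/24)
obs 3: x=-1/2 → posterior Inverse-Gamma(23/2, 127/24)
obs 4: x=-1 → posterior Inverse-Gamma(12, 65/12)
obs 5: x=1 → posterior Inverse-Gamma(25/2, 157/24)
obs 6: x=-1/4 → posterior Inverse-Gamma(13, 631/96)
obs 7: x=-6 → posterior Inverse-Gamma(27/2, 2083/96)
obs 8: x=1/4 → posterior Inverse-Gamma(14, 1055/48)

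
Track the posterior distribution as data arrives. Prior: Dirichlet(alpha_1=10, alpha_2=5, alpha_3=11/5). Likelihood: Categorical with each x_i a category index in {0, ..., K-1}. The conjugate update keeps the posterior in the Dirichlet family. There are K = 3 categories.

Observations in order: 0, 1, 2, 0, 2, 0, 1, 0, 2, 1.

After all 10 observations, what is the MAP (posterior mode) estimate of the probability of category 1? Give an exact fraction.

obs 1: x=0 → posterior Dirichlet(11, 5, 11/5)
obs 2: x=1 → posterior Dirichlet(11, 6, 11/5)
obs 3: x=2 → posterior Dirichlet(11, 6, 16/5)
obs 4: x=0 → posterior Dirichlet(12, 6, 16/5)
obs 5: x=2 → posterior Dirichlet(12, 6, 21/5)
obs 6: x=0 → posterior Dirichlet(13, 6, 21/5)
obs 7: x=1 → posterior Dirichlet(13, 7, 21/5)
obs 8: x=0 → posterior Dirichlet(14, 7, 21/5)
obs 9: x=2 → posterior Dirichlet(14, 7, 26/5)
obs 10: x=1 → posterior Dirichlet(14, 8, 26/5)

35/121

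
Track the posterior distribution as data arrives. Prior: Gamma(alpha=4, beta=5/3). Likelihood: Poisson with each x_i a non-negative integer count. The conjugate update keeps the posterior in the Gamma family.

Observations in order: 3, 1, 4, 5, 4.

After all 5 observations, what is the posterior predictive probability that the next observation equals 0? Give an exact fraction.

obs 1: x=3 → posterior Gamma(7, 8/3)
obs 2: x=1 → posterior Gamma(8, 11/3)
obs 3: x=4 → posterior Gamma(12, 14/3)
obs 4: x=5 → posterior Gamma(17, 17/3)
obs 5: x=4 → posterior Gamma(21, 20/3)

2097152000000000000000000000/39471584120695485887249589623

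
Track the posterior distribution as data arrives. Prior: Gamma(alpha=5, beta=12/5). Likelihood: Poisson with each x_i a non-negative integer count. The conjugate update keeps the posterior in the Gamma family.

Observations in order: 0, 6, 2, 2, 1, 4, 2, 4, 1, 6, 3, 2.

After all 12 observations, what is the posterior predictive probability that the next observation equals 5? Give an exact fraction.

14392854733404493689385733942297706020386419643077694903414503243319659724800000/187933041492943981643877038696115917073522254170924794038786071306937284536710819

obs 1: x=0 → posterior Gamma(5, 17/5)
obs 2: x=6 → posterior Gamma(11, 22/5)
obs 3: x=2 → posterior Gamma(13, 27/5)
obs 4: x=2 → posterior Gamma(15, 32/5)
obs 5: x=1 → posterior Gamma(16, 37/5)
obs 6: x=4 → posterior Gamma(20, 42/5)
obs 7: x=2 → posterior Gamma(22, 47/5)
obs 8: x=4 → posterior Gamma(26, 52/5)
obs 9: x=1 → posterior Gamma(27, 57/5)
obs 10: x=6 → posterior Gamma(33, 62/5)
obs 11: x=3 → posterior Gamma(36, 67/5)
obs 12: x=2 → posterior Gamma(38, 72/5)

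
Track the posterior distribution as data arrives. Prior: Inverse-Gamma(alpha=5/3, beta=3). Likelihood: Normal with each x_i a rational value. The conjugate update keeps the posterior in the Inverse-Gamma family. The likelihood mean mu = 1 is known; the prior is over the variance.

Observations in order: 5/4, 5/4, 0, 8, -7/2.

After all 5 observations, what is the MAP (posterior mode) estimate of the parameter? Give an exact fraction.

1833/248

obs 1: x=5/4 → posterior Inverse-Gamma(13/6, 97/32)
obs 2: x=5/4 → posterior Inverse-Gamma(8/3, 49/16)
obs 3: x=0 → posterior Inverse-Gamma(19/6, 57/16)
obs 4: x=8 → posterior Inverse-Gamma(11/3, 449/16)
obs 5: x=-7/2 → posterior Inverse-Gamma(25/6, 611/16)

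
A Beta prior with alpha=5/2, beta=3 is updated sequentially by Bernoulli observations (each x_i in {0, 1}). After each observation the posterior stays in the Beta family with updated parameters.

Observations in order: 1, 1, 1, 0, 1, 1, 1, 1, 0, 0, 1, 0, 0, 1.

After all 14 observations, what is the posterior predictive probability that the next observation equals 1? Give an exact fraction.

obs 1: x=1 → posterior Beta(7/2, 3)
obs 2: x=1 → posterior Beta(9/2, 3)
obs 3: x=1 → posterior Beta(11/2, 3)
obs 4: x=0 → posterior Beta(11/2, 4)
obs 5: x=1 → posterior Beta(13/2, 4)
obs 6: x=1 → posterior Beta(15/2, 4)
obs 7: x=1 → posterior Beta(17/2, 4)
obs 8: x=1 → posterior Beta(19/2, 4)
obs 9: x=0 → posterior Beta(19/2, 5)
obs 10: x=0 → posterior Beta(19/2, 6)
obs 11: x=1 → posterior Beta(21/2, 6)
obs 12: x=0 → posterior Beta(21/2, 7)
obs 13: x=0 → posterior Beta(21/2, 8)
obs 14: x=1 → posterior Beta(23/2, 8)

23/39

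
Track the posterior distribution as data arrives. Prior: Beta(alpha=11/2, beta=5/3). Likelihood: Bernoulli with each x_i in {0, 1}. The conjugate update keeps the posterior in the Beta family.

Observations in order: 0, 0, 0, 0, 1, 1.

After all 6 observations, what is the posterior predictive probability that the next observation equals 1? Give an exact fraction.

45/79

obs 1: x=0 → posterior Beta(11/2, 8/3)
obs 2: x=0 → posterior Beta(11/2, 11/3)
obs 3: x=0 → posterior Beta(11/2, 14/3)
obs 4: x=0 → posterior Beta(11/2, 17/3)
obs 5: x=1 → posterior Beta(13/2, 17/3)
obs 6: x=1 → posterior Beta(15/2, 17/3)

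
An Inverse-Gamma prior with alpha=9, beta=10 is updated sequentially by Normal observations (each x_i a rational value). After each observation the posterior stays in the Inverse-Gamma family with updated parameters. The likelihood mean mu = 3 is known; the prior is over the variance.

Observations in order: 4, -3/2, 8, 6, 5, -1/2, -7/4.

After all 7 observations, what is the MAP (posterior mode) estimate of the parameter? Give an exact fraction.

1825/432

obs 1: x=4 → posterior Inverse-Gamma(19/2, 21/2)
obs 2: x=-3/2 → posterior Inverse-Gamma(10, 165/8)
obs 3: x=8 → posterior Inverse-Gamma(21/2, 265/8)
obs 4: x=6 → posterior Inverse-Gamma(11, 301/8)
obs 5: x=5 → posterior Inverse-Gamma(23/2, 317/8)
obs 6: x=-1/2 → posterior Inverse-Gamma(12, 183/4)
obs 7: x=-7/4 → posterior Inverse-Gamma(25/2, 1825/32)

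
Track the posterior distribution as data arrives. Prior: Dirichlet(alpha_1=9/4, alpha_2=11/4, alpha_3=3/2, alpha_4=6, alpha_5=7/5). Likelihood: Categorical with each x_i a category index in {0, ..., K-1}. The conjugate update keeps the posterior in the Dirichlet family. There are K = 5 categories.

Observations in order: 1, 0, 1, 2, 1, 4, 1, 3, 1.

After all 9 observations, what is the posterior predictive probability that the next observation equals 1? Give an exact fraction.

obs 1: x=1 → posterior Dirichlet(9/4, 15/4, 3/2, 6, 7/5)
obs 2: x=0 → posterior Dirichlet(13/4, 15/4, 3/2, 6, 7/5)
obs 3: x=1 → posterior Dirichlet(13/4, 19/4, 3/2, 6, 7/5)
obs 4: x=2 → posterior Dirichlet(13/4, 19/4, 5/2, 6, 7/5)
obs 5: x=1 → posterior Dirichlet(13/4, 23/4, 5/2, 6, 7/5)
obs 6: x=4 → posterior Dirichlet(13/4, 23/4, 5/2, 6, 12/5)
obs 7: x=1 → posterior Dirichlet(13/4, 27/4, 5/2, 6, 12/5)
obs 8: x=3 → posterior Dirichlet(13/4, 27/4, 5/2, 7, 12/5)
obs 9: x=1 → posterior Dirichlet(13/4, 31/4, 5/2, 7, 12/5)

155/458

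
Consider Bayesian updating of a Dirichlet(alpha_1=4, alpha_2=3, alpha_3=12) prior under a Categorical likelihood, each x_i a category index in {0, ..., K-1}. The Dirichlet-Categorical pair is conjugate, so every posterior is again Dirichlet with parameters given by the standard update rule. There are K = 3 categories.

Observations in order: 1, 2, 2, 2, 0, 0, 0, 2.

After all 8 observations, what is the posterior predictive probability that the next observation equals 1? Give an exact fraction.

obs 1: x=1 → posterior Dirichlet(4, 4, 12)
obs 2: x=2 → posterior Dirichlet(4, 4, 13)
obs 3: x=2 → posterior Dirichlet(4, 4, 14)
obs 4: x=2 → posterior Dirichlet(4, 4, 15)
obs 5: x=0 → posterior Dirichlet(5, 4, 15)
obs 6: x=0 → posterior Dirichlet(6, 4, 15)
obs 7: x=0 → posterior Dirichlet(7, 4, 15)
obs 8: x=2 → posterior Dirichlet(7, 4, 16)

4/27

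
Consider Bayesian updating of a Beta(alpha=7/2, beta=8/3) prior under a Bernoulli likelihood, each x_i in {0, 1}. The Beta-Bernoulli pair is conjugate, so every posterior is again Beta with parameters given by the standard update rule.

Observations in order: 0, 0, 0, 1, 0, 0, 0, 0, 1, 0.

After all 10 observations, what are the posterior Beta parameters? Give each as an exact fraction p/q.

alpha=11/2, beta=32/3

obs 1: x=0 → posterior Beta(7/2, 11/3)
obs 2: x=0 → posterior Beta(7/2, 14/3)
obs 3: x=0 → posterior Beta(7/2, 17/3)
obs 4: x=1 → posterior Beta(9/2, 17/3)
obs 5: x=0 → posterior Beta(9/2, 20/3)
obs 6: x=0 → posterior Beta(9/2, 23/3)
obs 7: x=0 → posterior Beta(9/2, 26/3)
obs 8: x=0 → posterior Beta(9/2, 29/3)
obs 9: x=1 → posterior Beta(11/2, 29/3)
obs 10: x=0 → posterior Beta(11/2, 32/3)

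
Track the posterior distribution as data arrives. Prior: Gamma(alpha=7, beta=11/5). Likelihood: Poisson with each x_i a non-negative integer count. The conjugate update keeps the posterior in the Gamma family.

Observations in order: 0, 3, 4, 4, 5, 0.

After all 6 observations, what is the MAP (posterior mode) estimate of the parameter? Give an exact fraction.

obs 1: x=0 → posterior Gamma(7, 16/5)
obs 2: x=3 → posterior Gamma(10, 21/5)
obs 3: x=4 → posterior Gamma(14, 26/5)
obs 4: x=4 → posterior Gamma(18, 31/5)
obs 5: x=5 → posterior Gamma(23, 36/5)
obs 6: x=0 → posterior Gamma(23, 41/5)

110/41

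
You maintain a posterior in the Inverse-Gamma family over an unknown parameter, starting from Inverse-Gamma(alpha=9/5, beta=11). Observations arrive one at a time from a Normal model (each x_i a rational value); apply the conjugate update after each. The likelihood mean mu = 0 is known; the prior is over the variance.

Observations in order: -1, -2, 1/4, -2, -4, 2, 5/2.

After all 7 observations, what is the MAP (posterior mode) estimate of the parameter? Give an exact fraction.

655/144

obs 1: x=-1 → posterior Inverse-Gamma(23/10, 23/2)
obs 2: x=-2 → posterior Inverse-Gamma(14/5, 27/2)
obs 3: x=1/4 → posterior Inverse-Gamma(33/10, 433/32)
obs 4: x=-2 → posterior Inverse-Gamma(19/5, 497/32)
obs 5: x=-4 → posterior Inverse-Gamma(43/10, 753/32)
obs 6: x=2 → posterior Inverse-Gamma(24/5, 817/32)
obs 7: x=5/2 → posterior Inverse-Gamma(53/10, 917/32)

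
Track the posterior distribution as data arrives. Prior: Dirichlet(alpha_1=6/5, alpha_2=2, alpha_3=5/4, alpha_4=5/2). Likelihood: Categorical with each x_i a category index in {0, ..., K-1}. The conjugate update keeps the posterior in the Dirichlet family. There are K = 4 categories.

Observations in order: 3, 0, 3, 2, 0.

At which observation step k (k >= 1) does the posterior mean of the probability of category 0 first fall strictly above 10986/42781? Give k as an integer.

obs 1: x=3 → posterior Dirichlet(6/5, 2, 5/4, 7/2)
obs 2: x=0 → posterior Dirichlet(11/5, 2, 5/4, 7/2)
obs 3: x=3 → posterior Dirichlet(11/5, 2, 5/4, 9/2)
obs 4: x=2 → posterior Dirichlet(11/5, 2, 9/4, 9/2)
obs 5: x=0 → posterior Dirichlet(16/5, 2, 9/4, 9/2)

k = 5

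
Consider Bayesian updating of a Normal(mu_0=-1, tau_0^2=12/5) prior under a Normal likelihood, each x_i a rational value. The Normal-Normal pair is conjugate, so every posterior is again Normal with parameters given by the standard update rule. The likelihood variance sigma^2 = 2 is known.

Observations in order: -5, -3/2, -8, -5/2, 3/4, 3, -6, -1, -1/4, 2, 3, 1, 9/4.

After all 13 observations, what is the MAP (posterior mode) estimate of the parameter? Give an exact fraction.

-157/166

obs 1: x=-5 → posterior Normal(-35/11, 12/11)
obs 2: x=-3/2 → posterior Normal(-44/17, 12/17)
obs 3: x=-8 → posterior Normal(-4, 12/23)
obs 4: x=-5/2 → posterior Normal(-107/29, 12/29)
obs 5: x=3/4 → posterior Normal(-41/14, 12/35)
obs 6: x=3 → posterior Normal(-169/82, 12/41)
obs 7: x=-6 → posterior Normal(-241/94, 12/47)
obs 8: x=-1 → posterior Normal(-253/106, 12/53)
obs 9: x=-1/4 → posterior Normal(-128/59, 12/59)
obs 10: x=2 → posterior Normal(-116/65, 12/65)
obs 11: x=3 → posterior Normal(-98/71, 12/71)
obs 12: x=1 → posterior Normal(-92/77, 12/77)
obs 13: x=9/4 → posterior Normal(-157/166, 12/83)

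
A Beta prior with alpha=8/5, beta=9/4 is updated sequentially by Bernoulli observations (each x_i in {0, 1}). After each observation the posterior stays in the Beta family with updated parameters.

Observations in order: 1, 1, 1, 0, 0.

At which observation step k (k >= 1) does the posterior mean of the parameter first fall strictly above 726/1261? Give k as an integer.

obs 1: x=1 → posterior Beta(13/5, 9/4)
obs 2: x=1 → posterior Beta(18/5, 9/4)
obs 3: x=1 → posterior Beta(23/5, 9/4)
obs 4: x=0 → posterior Beta(23/5, 13/4)
obs 5: x=0 → posterior Beta(23/5, 17/4)

k = 2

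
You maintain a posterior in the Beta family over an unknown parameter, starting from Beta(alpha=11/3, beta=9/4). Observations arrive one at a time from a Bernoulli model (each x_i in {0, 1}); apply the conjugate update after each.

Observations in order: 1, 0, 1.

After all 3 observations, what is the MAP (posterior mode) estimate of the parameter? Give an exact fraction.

56/83

obs 1: x=1 → posterior Beta(14/3, 9/4)
obs 2: x=0 → posterior Beta(14/3, 13/4)
obs 3: x=1 → posterior Beta(17/3, 13/4)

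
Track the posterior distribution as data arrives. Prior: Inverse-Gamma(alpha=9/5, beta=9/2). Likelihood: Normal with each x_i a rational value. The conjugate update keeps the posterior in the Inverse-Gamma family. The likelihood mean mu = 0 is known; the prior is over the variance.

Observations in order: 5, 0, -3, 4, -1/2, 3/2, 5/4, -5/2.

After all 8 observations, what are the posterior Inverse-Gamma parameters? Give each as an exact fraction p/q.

obs 1: x=5 → posterior Inverse-Gamma(23/10, 17)
obs 2: x=0 → posterior Inverse-Gamma(14/5, 17)
obs 3: x=-3 → posterior Inverse-Gamma(33/10, 43/2)
obs 4: x=4 → posterior Inverse-Gamma(19/5, 59/2)
obs 5: x=-1/2 → posterior Inverse-Gamma(43/10, 237/8)
obs 6: x=3/2 → posterior Inverse-Gamma(24/5, 123/4)
obs 7: x=5/4 → posterior Inverse-Gamma(53/10, 1009/32)
obs 8: x=-5/2 → posterior Inverse-Gamma(29/5, 1109/32)

alpha=29/5, beta=1109/32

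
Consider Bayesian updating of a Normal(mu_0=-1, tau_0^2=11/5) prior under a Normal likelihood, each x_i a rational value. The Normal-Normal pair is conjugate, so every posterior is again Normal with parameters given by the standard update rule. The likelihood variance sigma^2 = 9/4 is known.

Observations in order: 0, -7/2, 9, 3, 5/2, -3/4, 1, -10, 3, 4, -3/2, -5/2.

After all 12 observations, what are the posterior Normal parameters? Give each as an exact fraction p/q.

mu_0=142/573, tau_0^2=33/191

obs 1: x=0 → posterior Normal(-45/89, 99/89)
obs 2: x=-7/2 → posterior Normal(-199/133, 99/133)
obs 3: x=9 → posterior Normal(197/177, 33/59)
obs 4: x=3 → posterior Normal(329/221, 99/221)
obs 5: x=5/2 → posterior Normal(439/265, 99/265)
obs 6: x=-3/4 → posterior Normal(406/309, 33/103)
obs 7: x=1 → posterior Normal(450/353, 99/353)
obs 8: x=-10 → posterior Normal(10/397, 99/397)
obs 9: x=3 → posterior Normal(142/441, 11/49)
obs 10: x=4 → posterior Normal(318/485, 99/485)
obs 11: x=-3/2 → posterior Normal(252/529, 99/529)
obs 12: x=-5/2 → posterior Normal(142/573, 33/191)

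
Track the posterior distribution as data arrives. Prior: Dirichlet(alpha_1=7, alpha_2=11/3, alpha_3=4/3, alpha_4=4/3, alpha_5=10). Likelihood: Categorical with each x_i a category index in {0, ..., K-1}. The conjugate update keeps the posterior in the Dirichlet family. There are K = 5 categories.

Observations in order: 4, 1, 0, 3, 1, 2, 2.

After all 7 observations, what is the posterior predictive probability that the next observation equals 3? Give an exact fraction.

obs 1: x=4 → posterior Dirichlet(7, 11/3, 4/3, 4/3, 11)
obs 2: x=1 → posterior Dirichlet(7, 14/3, 4/3, 4/3, 11)
obs 3: x=0 → posterior Dirichlet(8, 14/3, 4/3, 4/3, 11)
obs 4: x=3 → posterior Dirichlet(8, 14/3, 4/3, 7/3, 11)
obs 5: x=1 → posterior Dirichlet(8, 17/3, 4/3, 7/3, 11)
obs 6: x=2 → posterior Dirichlet(8, 17/3, 7/3, 7/3, 11)
obs 7: x=2 → posterior Dirichlet(8, 17/3, 10/3, 7/3, 11)

1/13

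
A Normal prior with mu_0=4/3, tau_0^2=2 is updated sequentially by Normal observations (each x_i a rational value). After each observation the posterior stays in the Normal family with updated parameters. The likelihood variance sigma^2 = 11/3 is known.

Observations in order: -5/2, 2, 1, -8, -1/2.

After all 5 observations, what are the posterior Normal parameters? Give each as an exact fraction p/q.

obs 1: x=-5/2 → posterior Normal(-1/51, 22/17)
obs 2: x=2 → posterior Normal(35/69, 22/23)
obs 3: x=1 → posterior Normal(53/87, 22/29)
obs 4: x=-8 → posterior Normal(-13/15, 22/35)
obs 5: x=-1/2 → posterior Normal(-100/123, 22/41)

mu_0=-100/123, tau_0^2=22/41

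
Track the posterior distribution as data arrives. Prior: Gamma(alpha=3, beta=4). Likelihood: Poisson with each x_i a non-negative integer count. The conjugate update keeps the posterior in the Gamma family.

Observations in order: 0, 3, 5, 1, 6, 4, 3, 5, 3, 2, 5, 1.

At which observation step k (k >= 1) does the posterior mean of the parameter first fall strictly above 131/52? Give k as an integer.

obs 1: x=0 → posterior Gamma(3, 5)
obs 2: x=3 → posterior Gamma(6, 6)
obs 3: x=5 → posterior Gamma(11, 7)
obs 4: x=1 → posterior Gamma(12, 8)
obs 5: x=6 → posterior Gamma(18, 9)
obs 6: x=4 → posterior Gamma(22, 10)
obs 7: x=3 → posterior Gamma(25, 11)
obs 8: x=5 → posterior Gamma(30, 12)
obs 9: x=3 → posterior Gamma(33, 13)
obs 10: x=2 → posterior Gamma(35, 14)
obs 11: x=5 → posterior Gamma(40, 15)
obs 12: x=1 → posterior Gamma(41, 16)

k = 9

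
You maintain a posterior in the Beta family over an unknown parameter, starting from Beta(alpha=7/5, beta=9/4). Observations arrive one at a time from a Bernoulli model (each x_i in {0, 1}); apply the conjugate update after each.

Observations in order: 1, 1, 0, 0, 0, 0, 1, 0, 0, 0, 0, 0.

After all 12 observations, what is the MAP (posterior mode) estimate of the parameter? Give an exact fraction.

obs 1: x=1 → posterior Beta(12/5, 9/4)
obs 2: x=1 → posterior Beta(17/5, 9/4)
obs 3: x=0 → posterior Beta(17/5, 13/4)
obs 4: x=0 → posterior Beta(17/5, 17/4)
obs 5: x=0 → posterior Beta(17/5, 21/4)
obs 6: x=0 → posterior Beta(17/5, 25/4)
obs 7: x=1 → posterior Beta(22/5, 25/4)
obs 8: x=0 → posterior Beta(22/5, 29/4)
obs 9: x=0 → posterior Beta(22/5, 33/4)
obs 10: x=0 → posterior Beta(22/5, 37/4)
obs 11: x=0 → posterior Beta(22/5, 41/4)
obs 12: x=0 → posterior Beta(22/5, 45/4)

68/273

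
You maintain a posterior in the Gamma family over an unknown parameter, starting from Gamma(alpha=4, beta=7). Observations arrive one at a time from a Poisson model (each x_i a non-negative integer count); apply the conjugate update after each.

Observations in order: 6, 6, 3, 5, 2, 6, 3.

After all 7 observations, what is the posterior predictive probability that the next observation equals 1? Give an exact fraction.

91112778086093029337470114902364984967168/436832881814914059941656887531280517578125

obs 1: x=6 → posterior Gamma(10, 8)
obs 2: x=6 → posterior Gamma(16, 9)
obs 3: x=3 → posterior Gamma(19, 10)
obs 4: x=5 → posterior Gamma(24, 11)
obs 5: x=2 → posterior Gamma(26, 12)
obs 6: x=6 → posterior Gamma(32, 13)
obs 7: x=3 → posterior Gamma(35, 14)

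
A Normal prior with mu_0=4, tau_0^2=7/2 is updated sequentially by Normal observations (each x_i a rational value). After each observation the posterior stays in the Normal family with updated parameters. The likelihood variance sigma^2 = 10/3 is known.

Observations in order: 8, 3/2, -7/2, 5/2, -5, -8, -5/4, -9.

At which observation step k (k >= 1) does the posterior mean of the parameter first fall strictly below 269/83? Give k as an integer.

obs 1: x=8 → posterior Normal(248/41, 70/41)
obs 2: x=3/2 → posterior Normal(559/124, 35/31)
obs 3: x=-7/2 → posterior Normal(206/83, 70/83)
obs 4: x=5/2 → posterior Normal(517/208, 35/52)
obs 5: x=-5 → posterior Normal(307/250, 14/25)
obs 6: x=-8 → posterior Normal(-29/292, 35/73)
obs 7: x=-5/4 → posterior Normal(-163/668, 70/167)
obs 8: x=-9 → posterior Normal(-919/752, 35/94)

k = 3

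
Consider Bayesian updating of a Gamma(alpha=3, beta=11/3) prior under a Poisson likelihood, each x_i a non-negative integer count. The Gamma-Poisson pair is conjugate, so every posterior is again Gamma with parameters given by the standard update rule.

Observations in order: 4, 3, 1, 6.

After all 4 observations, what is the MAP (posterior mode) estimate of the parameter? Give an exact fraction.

obs 1: x=4 → posterior Gamma(7, 14/3)
obs 2: x=3 → posterior Gamma(10, 17/3)
obs 3: x=1 → posterior Gamma(11, 20/3)
obs 4: x=6 → posterior Gamma(17, 23/3)

48/23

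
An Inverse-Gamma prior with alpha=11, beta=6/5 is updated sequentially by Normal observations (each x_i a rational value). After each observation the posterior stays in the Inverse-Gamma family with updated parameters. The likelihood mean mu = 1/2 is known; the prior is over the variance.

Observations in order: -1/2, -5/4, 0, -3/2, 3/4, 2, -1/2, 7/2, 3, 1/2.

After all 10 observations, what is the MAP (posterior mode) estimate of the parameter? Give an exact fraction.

obs 1: x=-1/2 → posterior Inverse-Gamma(23/2, 17/10)
obs 2: x=-5/4 → posterior Inverse-Gamma(12, 517/160)
obs 3: x=0 → posterior Inverse-Gamma(25/2, 537/160)
obs 4: x=-3/2 → posterior Inverse-Gamma(13, 857/160)
obs 5: x=3/4 → posterior Inverse-Gamma(27/2, 431/80)
obs 6: x=2 → posterior Inverse-Gamma(14, 521/80)
obs 7: x=-1/2 → posterior Inverse-Gamma(29/2, 561/80)
obs 8: x=7/2 → posterior Inverse-Gamma(15, 921/80)
obs 9: x=3 → posterior Inverse-Gamma(31/2, 1171/80)
obs 10: x=1/2 → posterior Inverse-Gamma(16, 1171/80)

1171/1360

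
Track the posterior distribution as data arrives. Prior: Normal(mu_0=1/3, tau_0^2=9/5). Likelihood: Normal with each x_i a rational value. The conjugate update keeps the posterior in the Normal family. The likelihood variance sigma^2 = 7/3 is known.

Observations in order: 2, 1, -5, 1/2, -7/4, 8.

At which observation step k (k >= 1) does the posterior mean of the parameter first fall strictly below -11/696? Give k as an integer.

k = 3

obs 1: x=2 → posterior Normal(197/186, 63/62)
obs 2: x=1 → posterior Normal(278/267, 63/89)
obs 3: x=-5 → posterior Normal(-127/348, 63/116)
obs 4: x=1/2 → posterior Normal(-173/858, 63/143)
obs 5: x=-7/4 → posterior Normal(-913/2040, 63/170)
obs 6: x=8 → posterior Normal(1679/2364, 63/197)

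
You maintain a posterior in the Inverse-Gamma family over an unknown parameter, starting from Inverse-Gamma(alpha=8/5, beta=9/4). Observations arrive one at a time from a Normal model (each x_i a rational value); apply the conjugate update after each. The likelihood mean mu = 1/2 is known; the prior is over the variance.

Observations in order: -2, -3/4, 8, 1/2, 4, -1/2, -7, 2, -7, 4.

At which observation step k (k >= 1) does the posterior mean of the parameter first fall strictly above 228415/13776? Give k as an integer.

obs 1: x=-2 → posterior Inverse-Gamma(21/10, 43/8)
obs 2: x=-3/4 → posterior Inverse-Gamma(13/5, 197/32)
obs 3: x=8 → posterior Inverse-Gamma(31/10, 1097/32)
obs 4: x=1/2 → posterior Inverse-Gamma(18/5, 1097/32)
obs 5: x=4 → posterior Inverse-Gamma(41/10, 1293/32)
obs 6: x=-1/2 → posterior Inverse-Gamma(23/5, 1309/32)
obs 7: x=-7 → posterior Inverse-Gamma(51/10, 2209/32)
obs 8: x=2 → posterior Inverse-Gamma(28/5, 2245/32)
obs 9: x=-7 → posterior Inverse-Gamma(61/10, 3145/32)
obs 10: x=4 → posterior Inverse-Gamma(33/5, 3341/32)

k = 7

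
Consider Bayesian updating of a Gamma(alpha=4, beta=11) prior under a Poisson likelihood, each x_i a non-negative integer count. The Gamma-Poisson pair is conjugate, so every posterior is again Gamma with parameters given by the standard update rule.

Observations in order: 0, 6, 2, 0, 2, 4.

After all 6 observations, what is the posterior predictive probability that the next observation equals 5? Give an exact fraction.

20574292553375081661846167/4130428534112329328517709824

obs 1: x=0 → posterior Gamma(4, 12)
obs 2: x=6 → posterior Gamma(10, 13)
obs 3: x=2 → posterior Gamma(12, 14)
obs 4: x=0 → posterior Gamma(12, 15)
obs 5: x=2 → posterior Gamma(14, 16)
obs 6: x=4 → posterior Gamma(18, 17)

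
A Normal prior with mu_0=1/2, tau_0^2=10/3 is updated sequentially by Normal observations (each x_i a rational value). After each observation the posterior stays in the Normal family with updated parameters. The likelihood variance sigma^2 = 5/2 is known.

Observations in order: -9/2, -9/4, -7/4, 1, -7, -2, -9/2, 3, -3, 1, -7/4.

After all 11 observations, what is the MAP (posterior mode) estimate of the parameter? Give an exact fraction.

obs 1: x=-9/2 → posterior Normal(-33/14, 10/7)
obs 2: x=-9/4 → posterior Normal(-51/22, 10/11)
obs 3: x=-7/4 → posterior Normal(-13/6, 2/3)
obs 4: x=1 → posterior Normal(-3/2, 10/19)
obs 5: x=-7 → posterior Normal(-113/46, 10/23)
obs 6: x=-2 → posterior Normal(-43/18, 10/27)
obs 7: x=-9/2 → posterior Normal(-165/62, 10/31)
obs 8: x=3 → posterior Normal(-141/70, 2/7)
obs 9: x=-3 → posterior Normal(-55/26, 10/39)
obs 10: x=1 → posterior Normal(-157/86, 10/43)
obs 11: x=-7/4 → posterior Normal(-171/94, 10/47)

-171/94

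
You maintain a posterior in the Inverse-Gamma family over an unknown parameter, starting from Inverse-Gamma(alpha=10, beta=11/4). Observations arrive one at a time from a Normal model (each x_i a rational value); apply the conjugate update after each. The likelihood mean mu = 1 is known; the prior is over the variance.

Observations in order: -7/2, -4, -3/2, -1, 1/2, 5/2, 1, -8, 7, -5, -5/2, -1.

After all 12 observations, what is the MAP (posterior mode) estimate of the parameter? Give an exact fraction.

931/136

obs 1: x=-7/2 → posterior Inverse-Gamma(21/2, 103/8)
obs 2: x=-4 → posterior Inverse-Gamma(11, 203/8)
obs 3: x=-3/2 → posterior Inverse-Gamma(23/2, 57/2)
obs 4: x=-1 → posterior Inverse-Gamma(12, 61/2)
obs 5: x=1/2 → posterior Inverse-Gamma(25/2, 245/8)
obs 6: x=5/2 → posterior Inverse-Gamma(13, 127/4)
obs 7: x=1 → posterior Inverse-Gamma(27/2, 127/4)
obs 8: x=-8 → posterior Inverse-Gamma(14, 289/4)
obs 9: x=7 → posterior Inverse-Gamma(29/2, 361/4)
obs 10: x=-5 → posterior Inverse-Gamma(15, 433/4)
obs 11: x=-5/2 → posterior Inverse-Gamma(31/2, 915/8)
obs 12: x=-1 → posterior Inverse-Gamma(16, 931/8)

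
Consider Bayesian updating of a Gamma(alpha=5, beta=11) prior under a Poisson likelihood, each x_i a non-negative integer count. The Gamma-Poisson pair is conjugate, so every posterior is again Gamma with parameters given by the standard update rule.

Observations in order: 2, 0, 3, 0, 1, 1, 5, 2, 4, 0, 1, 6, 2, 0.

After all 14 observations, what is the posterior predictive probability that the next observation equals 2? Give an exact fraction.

17889335846010823161122971214354038238525390625/80347773819593628199945475226861762603894439936

obs 1: x=2 → posterior Gamma(7, 12)
obs 2: x=0 → posterior Gamma(7, 13)
obs 3: x=3 → posterior Gamma(10, 14)
obs 4: x=0 → posterior Gamma(10, 15)
obs 5: x=1 → posterior Gamma(11, 16)
obs 6: x=1 → posterior Gamma(12, 17)
obs 7: x=5 → posterior Gamma(17, 18)
obs 8: x=2 → posterior Gamma(19, 19)
obs 9: x=4 → posterior Gamma(23, 20)
obs 10: x=0 → posterior Gamma(23, 21)
obs 11: x=1 → posterior Gamma(24, 22)
obs 12: x=6 → posterior Gamma(30, 23)
obs 13: x=2 → posterior Gamma(32, 24)
obs 14: x=0 → posterior Gamma(32, 25)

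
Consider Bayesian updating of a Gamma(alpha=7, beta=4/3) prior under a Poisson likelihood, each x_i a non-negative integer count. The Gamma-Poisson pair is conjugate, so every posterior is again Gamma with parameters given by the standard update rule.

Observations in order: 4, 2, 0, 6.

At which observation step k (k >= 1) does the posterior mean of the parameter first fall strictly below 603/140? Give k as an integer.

k = 2

obs 1: x=4 → posterior Gamma(11, 7/3)
obs 2: x=2 → posterior Gamma(13, 10/3)
obs 3: x=0 → posterior Gamma(13, 13/3)
obs 4: x=6 → posterior Gamma(19, 16/3)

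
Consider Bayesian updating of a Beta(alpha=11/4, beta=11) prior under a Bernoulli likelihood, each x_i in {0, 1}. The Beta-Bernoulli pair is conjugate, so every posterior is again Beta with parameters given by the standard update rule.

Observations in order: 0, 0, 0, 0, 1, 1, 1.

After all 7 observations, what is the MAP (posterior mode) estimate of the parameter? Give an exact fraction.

obs 1: x=0 → posterior Beta(11/4, 12)
obs 2: x=0 → posterior Beta(11/4, 13)
obs 3: x=0 → posterior Beta(11/4, 14)
obs 4: x=0 → posterior Beta(11/4, 15)
obs 5: x=1 → posterior Beta(15/4, 15)
obs 6: x=1 → posterior Beta(19/4, 15)
obs 7: x=1 → posterior Beta(23/4, 15)

19/75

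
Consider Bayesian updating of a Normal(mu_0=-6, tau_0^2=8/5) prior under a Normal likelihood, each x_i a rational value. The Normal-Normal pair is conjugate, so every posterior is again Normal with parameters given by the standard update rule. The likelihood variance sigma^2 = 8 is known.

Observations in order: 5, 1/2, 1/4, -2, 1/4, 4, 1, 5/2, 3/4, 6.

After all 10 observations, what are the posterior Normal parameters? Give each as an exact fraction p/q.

obs 1: x=5 → posterior Normal(-25/6, 4/3)
obs 2: x=1/2 → posterior Normal(-7/2, 8/7)
obs 3: x=1/4 → posterior Normal(-97/32, 1)
obs 4: x=-2 → posterior Normal(-35/12, 8/9)
obs 5: x=1/4 → posterior Normal(-13/5, 4/5)
obs 6: x=4 → posterior Normal(-2, 8/11)
obs 7: x=1 → posterior Normal(-7/4, 2/3)
obs 8: x=5/2 → posterior Normal(-37/26, 8/13)
obs 9: x=3/4 → posterior Normal(-71/56, 4/7)
obs 10: x=6 → posterior Normal(-47/60, 8/15)

mu_0=-47/60, tau_0^2=8/15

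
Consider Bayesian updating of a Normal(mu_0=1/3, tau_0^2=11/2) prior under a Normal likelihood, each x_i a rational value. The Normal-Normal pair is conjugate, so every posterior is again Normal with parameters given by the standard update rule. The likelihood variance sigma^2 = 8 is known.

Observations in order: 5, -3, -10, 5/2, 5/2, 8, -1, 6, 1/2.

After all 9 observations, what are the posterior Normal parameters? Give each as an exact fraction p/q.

mu_0=145/138, tau_0^2=88/115

obs 1: x=5 → posterior Normal(181/81, 88/27)
obs 2: x=-3 → posterior Normal(41/57, 44/19)
obs 3: x=-10 → posterior Normal(-248/147, 88/49)
obs 4: x=5/2 → posterior Normal(-331/360, 22/15)
obs 5: x=5/2 → posterior Normal(-83/213, 88/71)
obs 6: x=8 → posterior Normal(181/246, 44/41)
obs 7: x=-1 → posterior Normal(148/279, 88/93)
obs 8: x=6 → posterior Normal(173/156, 11/13)
obs 9: x=1/2 → posterior Normal(145/138, 88/115)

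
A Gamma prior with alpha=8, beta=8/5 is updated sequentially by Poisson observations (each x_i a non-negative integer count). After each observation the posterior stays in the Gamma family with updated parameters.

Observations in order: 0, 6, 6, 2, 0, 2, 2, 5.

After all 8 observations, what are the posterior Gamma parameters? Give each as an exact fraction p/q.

alpha=31, beta=48/5

obs 1: x=0 → posterior Gamma(8, 13/5)
obs 2: x=6 → posterior Gamma(14, 18/5)
obs 3: x=6 → posterior Gamma(20, 23/5)
obs 4: x=2 → posterior Gamma(22, 28/5)
obs 5: x=0 → posterior Gamma(22, 33/5)
obs 6: x=2 → posterior Gamma(24, 38/5)
obs 7: x=2 → posterior Gamma(26, 43/5)
obs 8: x=5 → posterior Gamma(31, 48/5)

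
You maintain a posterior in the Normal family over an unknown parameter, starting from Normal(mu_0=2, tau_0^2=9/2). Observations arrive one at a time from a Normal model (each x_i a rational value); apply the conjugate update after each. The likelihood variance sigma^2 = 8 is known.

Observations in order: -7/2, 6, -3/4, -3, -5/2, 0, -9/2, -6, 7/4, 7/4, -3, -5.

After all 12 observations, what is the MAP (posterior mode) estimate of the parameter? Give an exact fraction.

-547/496

obs 1: x=-7/2 → posterior Normal(1/50, 72/25)
obs 2: x=6 → posterior Normal(109/68, 36/17)
obs 3: x=-3/4 → posterior Normal(191/172, 72/43)
obs 4: x=-3 → posterior Normal(83/208, 18/13)
obs 5: x=-5/2 → posterior Normal(-7/244, 72/61)
obs 6: x=0 → posterior Normal(-1/40, 36/35)
obs 7: x=-9/2 → posterior Normal(-169/316, 72/79)
obs 8: x=-6 → posterior Normal(-35/32, 9/11)
obs 9: x=7/4 → posterior Normal(-161/194, 72/97)
obs 10: x=7/4 → posterior Normal(-259/424, 36/53)
obs 11: x=-3 → posterior Normal(-367/460, 72/115)
obs 12: x=-5 → posterior Normal(-547/496, 18/31)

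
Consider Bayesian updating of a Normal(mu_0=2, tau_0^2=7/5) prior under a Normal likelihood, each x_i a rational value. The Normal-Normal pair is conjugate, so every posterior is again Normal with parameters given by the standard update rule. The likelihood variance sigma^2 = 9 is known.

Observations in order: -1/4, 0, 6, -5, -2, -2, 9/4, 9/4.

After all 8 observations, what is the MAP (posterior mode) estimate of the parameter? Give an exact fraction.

395/404

obs 1: x=-1/4 → posterior Normal(353/208, 63/52)
obs 2: x=0 → posterior Normal(353/236, 63/59)
obs 3: x=6 → posterior Normal(521/264, 21/22)
obs 4: x=-5 → posterior Normal(381/292, 63/73)
obs 5: x=-2 → posterior Normal(65/64, 63/80)
obs 6: x=-2 → posterior Normal(269/348, 21/29)
obs 7: x=9/4 → posterior Normal(83/94, 63/94)
obs 8: x=9/4 → posterior Normal(395/404, 63/101)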